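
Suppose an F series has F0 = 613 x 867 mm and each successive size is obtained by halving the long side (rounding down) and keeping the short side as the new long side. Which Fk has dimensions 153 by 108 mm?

F0: 613 × 867 mm
F1: 433 × 613 mm
F2: 306 × 433 mm
F3: 216 × 306 mm
F4: 153 × 216 mm
F5: 108 × 153 mm
F6: 76 × 108 mm
→ matches F5.

F5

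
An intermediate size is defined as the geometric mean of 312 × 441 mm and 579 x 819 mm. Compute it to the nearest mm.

Short side: √(312 · 579) = √180648 ≈ 425.0 → 425 mm
Long side: √(441 · 819) = √361179 ≈ 601.0 → 601 mm

425 × 601 mm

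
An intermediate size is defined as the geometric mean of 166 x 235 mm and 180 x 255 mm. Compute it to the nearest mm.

173 × 245 mm

Short side: √(166 · 180) = √29880 ≈ 172.9 → 173 mm
Long side: √(235 · 255) = √59925 ≈ 244.8 → 245 mm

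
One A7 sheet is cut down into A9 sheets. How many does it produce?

4

Each ISO step halves the sheet: 1 × A7 → 2 × A8 → 4 × A9
From A7 to A9 is 2 halving steps: 2^2 = 4.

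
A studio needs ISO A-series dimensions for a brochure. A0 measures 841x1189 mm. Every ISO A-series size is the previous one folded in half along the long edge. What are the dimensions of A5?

A1: ⌊1189/2⌋ × 841 = 594 × 841 mm
A2: ⌊841/2⌋ × 594 = 420 × 594 mm
A3: ⌊594/2⌋ × 420 = 297 × 420 mm
A4: ⌊420/2⌋ × 297 = 210 × 297 mm
A5: ⌊297/2⌋ × 210 = 148 × 210 mm

148 × 210 mm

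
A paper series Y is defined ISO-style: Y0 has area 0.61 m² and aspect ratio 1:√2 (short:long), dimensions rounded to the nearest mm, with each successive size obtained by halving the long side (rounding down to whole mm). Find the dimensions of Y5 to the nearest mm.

Let Y0's short side be w mm. w · w√2 = 0.61 m² = 610,000 mm², so w ≈ 656.8 mm and w√2 ≈ 928.8 mm → Y0 = 657 × 929 mm.
Y1: ⌊929/2⌋ × 657 = 464 × 657 mm
Y2: ⌊657/2⌋ × 464 = 328 × 464 mm
Y3: ⌊464/2⌋ × 328 = 232 × 328 mm
Y4: ⌊328/2⌋ × 232 = 164 × 232 mm
Y5: ⌊232/2⌋ × 164 = 116 × 164 mm

116 × 164 mm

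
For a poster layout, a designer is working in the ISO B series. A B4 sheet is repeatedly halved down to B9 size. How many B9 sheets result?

32

B4 = 250 × 353 mm; B9 = 44 × 62 mm.
Each halving step doubles the count; 5 steps from B4 to B9.
2^5 = 32.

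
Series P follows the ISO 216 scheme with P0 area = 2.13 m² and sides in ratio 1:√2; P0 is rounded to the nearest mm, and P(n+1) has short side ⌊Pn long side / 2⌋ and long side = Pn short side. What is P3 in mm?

434 × 613 mm

Let P0's short side be w mm. w · w√2 = 2.13 m² = 2,130,000 mm², so w ≈ 1227.2 mm and w√2 ≈ 1735.6 mm → P0 = 1227 × 1736 mm.
P1: ⌊1736/2⌋ × 1227 = 868 × 1227 mm
P2: ⌊1227/2⌋ × 868 = 613 × 868 mm
P3: ⌊868/2⌋ × 613 = 434 × 613 mm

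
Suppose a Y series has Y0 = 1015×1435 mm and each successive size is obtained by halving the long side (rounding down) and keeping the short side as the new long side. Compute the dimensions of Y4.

253 × 358 mm

Y1: ⌊1435/2⌋ × 1015 = 717 × 1015 mm
Y2: ⌊1015/2⌋ × 717 = 507 × 717 mm
Y3: ⌊717/2⌋ × 507 = 358 × 507 mm
Y4: ⌊507/2⌋ × 358 = 253 × 358 mm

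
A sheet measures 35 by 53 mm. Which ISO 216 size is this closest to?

Aspect ratio 53/35 ≈ 1.514 (ISO target is √2 ≈ 1.414).
In the A-series (A0 area = 1 m²): A9 = 37 × 52 mm.
Off by 3 mm total — nearest standard size.

A9 (37 × 52 mm)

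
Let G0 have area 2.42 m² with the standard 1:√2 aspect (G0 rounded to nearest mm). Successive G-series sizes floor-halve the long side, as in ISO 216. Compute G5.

Let G0's short side be w mm. w · w√2 = 2.42 m² = 2,420,000 mm², so w ≈ 1308.1 mm and w√2 ≈ 1850.0 mm → G0 = 1308 × 1850 mm.
G1: ⌊1850/2⌋ × 1308 = 925 × 1308 mm
G2: ⌊1308/2⌋ × 925 = 654 × 925 mm
G3: ⌊925/2⌋ × 654 = 462 × 654 mm
G4: ⌊654/2⌋ × 462 = 327 × 462 mm
G5: ⌊462/2⌋ × 327 = 231 × 327 mm

231 × 327 mm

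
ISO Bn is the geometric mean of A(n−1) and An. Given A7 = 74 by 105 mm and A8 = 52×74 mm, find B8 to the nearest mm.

62 × 88 mm

Short side: √(74 · 52) = √3848 ≈ 62.0 → 62 mm
Long side: √(105 · 74) = √7770 ≈ 88.1 → 88 mm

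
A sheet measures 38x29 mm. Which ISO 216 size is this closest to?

Aspect ratio 38/29 ≈ 1.310 (ISO target is √2 ≈ 1.414).
In the C-series (envelope sizes, between A and B): C10 = 28 × 40 mm.
Off by 3 mm total — nearest standard size.

C10 (28 × 40 mm)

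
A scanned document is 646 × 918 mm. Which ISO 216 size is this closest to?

C1 (648 × 917 mm)

Aspect ratio 918/646 ≈ 1.421 — close to the ISO √2 ≈ 1.414.
In the C-series (envelope sizes, between A and B): C1 = 648 × 917 mm.
Off by 3 mm total — nearest standard size.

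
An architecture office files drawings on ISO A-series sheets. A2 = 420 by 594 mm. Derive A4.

210 × 297 mm

A3: ⌊594/2⌋ × 420 = 297 × 420 mm
A4: ⌊420/2⌋ × 297 = 210 × 297 mm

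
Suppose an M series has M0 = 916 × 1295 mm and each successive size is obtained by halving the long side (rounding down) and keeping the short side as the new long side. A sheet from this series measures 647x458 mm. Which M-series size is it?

M2

M0: 916 × 1295 mm
M1: 647 × 916 mm
M2: 458 × 647 mm
M3: 323 × 458 mm
→ matches M2.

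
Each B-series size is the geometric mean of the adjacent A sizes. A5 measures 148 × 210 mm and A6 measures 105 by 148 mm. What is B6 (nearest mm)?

125 × 176 mm

Short side: √(148 · 105) = √15540 ≈ 124.7 → 125 mm
Long side: √(210 · 148) = √31080 ≈ 176.3 → 176 mm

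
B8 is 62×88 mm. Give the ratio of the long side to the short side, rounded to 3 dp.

88 / 62 = 1.419
ISO 216 targets √2 ≈ 1.414; the +0.005 deviation is from mm rounding.

1.419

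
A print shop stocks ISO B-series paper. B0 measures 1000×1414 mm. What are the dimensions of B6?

125 × 176 mm

B1: ⌊1414/2⌋ × 1000 = 707 × 1000 mm
B2: ⌊1000/2⌋ × 707 = 500 × 707 mm
B3: ⌊707/2⌋ × 500 = 353 × 500 mm
B4: ⌊500/2⌋ × 353 = 250 × 353 mm
B5: ⌊353/2⌋ × 250 = 176 × 250 mm
B6: ⌊250/2⌋ × 176 = 125 × 176 mm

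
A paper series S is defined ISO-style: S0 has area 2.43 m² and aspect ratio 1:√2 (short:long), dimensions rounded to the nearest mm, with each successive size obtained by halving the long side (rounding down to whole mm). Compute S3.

463 × 655 mm

Let S0's short side be w mm. w · w√2 = 2.43 m² = 2,430,000 mm², so w ≈ 1310.8 mm and w√2 ≈ 1853.8 mm → S0 = 1311 × 1854 mm.
S1: ⌊1854/2⌋ × 1311 = 927 × 1311 mm
S2: ⌊1311/2⌋ × 927 = 655 × 927 mm
S3: ⌊927/2⌋ × 655 = 463 × 655 mm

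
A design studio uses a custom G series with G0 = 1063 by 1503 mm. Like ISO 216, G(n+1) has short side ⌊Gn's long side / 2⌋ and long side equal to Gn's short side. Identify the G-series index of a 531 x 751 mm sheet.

G0: 1063 × 1503 mm
G1: 751 × 1063 mm
G2: 531 × 751 mm
G3: 375 × 531 mm
→ matches G2.

G2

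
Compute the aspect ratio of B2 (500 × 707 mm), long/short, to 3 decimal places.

707 / 500 = 1.414
Matches √2 ≈ 1.414 — the ISO 216 defining ratio.

1.414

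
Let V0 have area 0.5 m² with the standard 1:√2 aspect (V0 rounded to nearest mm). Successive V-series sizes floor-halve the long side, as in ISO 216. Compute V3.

210 × 297 mm

Let V0's short side be w mm. w · w√2 = 0.5 m² = 500,000 mm², so w ≈ 594.6 mm and w√2 ≈ 840.9 mm → V0 = 595 × 841 mm.
V1: ⌊841/2⌋ × 595 = 420 × 595 mm
V2: ⌊595/2⌋ × 420 = 297 × 420 mm
V3: ⌊420/2⌋ × 297 = 210 × 297 mm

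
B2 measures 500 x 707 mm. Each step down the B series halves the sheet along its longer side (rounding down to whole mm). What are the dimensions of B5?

176 × 250 mm

B3: ⌊707/2⌋ × 500 = 353 × 500 mm
B4: ⌊500/2⌋ × 353 = 250 × 353 mm
B5: ⌊353/2⌋ × 250 = 176 × 250 mm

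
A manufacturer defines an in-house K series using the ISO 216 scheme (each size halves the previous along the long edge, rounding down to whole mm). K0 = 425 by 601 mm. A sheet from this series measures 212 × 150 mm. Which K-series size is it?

K3

K0: 425 × 601 mm
K1: 300 × 425 mm
K2: 212 × 300 mm
K3: 150 × 212 mm
K4: 106 × 150 mm
→ matches K3.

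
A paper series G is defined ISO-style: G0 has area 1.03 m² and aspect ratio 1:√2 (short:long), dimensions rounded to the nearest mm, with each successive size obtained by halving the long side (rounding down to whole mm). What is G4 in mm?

Let G0's short side be w mm. w · w√2 = 1.03 m² = 1,030,000 mm², so w ≈ 853.4 mm and w√2 ≈ 1206.9 mm → G0 = 853 × 1207 mm.
G1: ⌊1207/2⌋ × 853 = 603 × 853 mm
G2: ⌊853/2⌋ × 603 = 426 × 603 mm
G3: ⌊603/2⌋ × 426 = 301 × 426 mm
G4: ⌊426/2⌋ × 301 = 213 × 301 mm

213 × 301 mm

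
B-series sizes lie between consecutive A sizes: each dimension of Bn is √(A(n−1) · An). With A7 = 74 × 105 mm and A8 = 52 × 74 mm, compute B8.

62 × 88 mm

Short side: √(74 · 52) = √3848 ≈ 62.0 → 62 mm
Long side: √(105 · 74) = √7770 ≈ 88.1 → 88 mm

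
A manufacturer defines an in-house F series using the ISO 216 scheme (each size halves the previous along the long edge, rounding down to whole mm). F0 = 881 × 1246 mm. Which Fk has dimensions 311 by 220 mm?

F0: 881 × 1246 mm
F1: 623 × 881 mm
F2: 440 × 623 mm
F3: 311 × 440 mm
F4: 220 × 311 mm
F5: 155 × 220 mm
→ matches F4.

F4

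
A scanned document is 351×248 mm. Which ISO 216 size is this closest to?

Aspect ratio 351/248 ≈ 1.415 — close to the ISO √2 ≈ 1.414.
In the B-series (B0 = 1000 × 1414 mm): B4 = 250 × 353 mm.
Off by 4 mm total — nearest standard size.

B4 (250 × 353 mm)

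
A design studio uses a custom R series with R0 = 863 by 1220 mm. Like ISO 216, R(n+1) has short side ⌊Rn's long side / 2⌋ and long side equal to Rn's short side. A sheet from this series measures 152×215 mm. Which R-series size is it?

R0: 863 × 1220 mm
R1: 610 × 863 mm
R2: 431 × 610 mm
R3: 305 × 431 mm
R4: 215 × 305 mm
R5: 152 × 215 mm
R6: 107 × 152 mm
→ matches R5.

R5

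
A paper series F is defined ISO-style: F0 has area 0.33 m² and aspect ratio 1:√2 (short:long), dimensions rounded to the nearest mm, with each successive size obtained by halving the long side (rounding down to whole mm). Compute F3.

Let F0's short side be w mm. w · w√2 = 0.33 m² = 330,000 mm², so w ≈ 483.1 mm and w√2 ≈ 683.1 mm → F0 = 483 × 683 mm.
F1: ⌊683/2⌋ × 483 = 341 × 483 mm
F2: ⌊483/2⌋ × 341 = 241 × 341 mm
F3: ⌊341/2⌋ × 241 = 170 × 241 mm

170 × 241 mm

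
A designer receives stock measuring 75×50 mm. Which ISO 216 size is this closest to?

Aspect ratio 75/50 ≈ 1.500 (ISO target is √2 ≈ 1.414).
In the A-series (A0 area = 1 m²): A8 = 52 × 74 mm.
Off by 3 mm total — nearest standard size.

A8 (52 × 74 mm)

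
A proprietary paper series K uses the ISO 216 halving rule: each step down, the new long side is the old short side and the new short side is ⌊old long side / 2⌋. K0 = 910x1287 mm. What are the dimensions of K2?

455 × 643 mm

K1: ⌊1287/2⌋ × 910 = 643 × 910 mm
K2: ⌊910/2⌋ × 643 = 455 × 643 mm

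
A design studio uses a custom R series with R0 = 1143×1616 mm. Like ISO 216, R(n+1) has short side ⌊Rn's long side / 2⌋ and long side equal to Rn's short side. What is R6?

142 × 202 mm

R1: ⌊1616/2⌋ × 1143 = 808 × 1143 mm
R2: ⌊1143/2⌋ × 808 = 571 × 808 mm
R3: ⌊808/2⌋ × 571 = 404 × 571 mm
R4: ⌊571/2⌋ × 404 = 285 × 404 mm
R5: ⌊404/2⌋ × 285 = 202 × 285 mm
R6: ⌊285/2⌋ × 202 = 142 × 202 mm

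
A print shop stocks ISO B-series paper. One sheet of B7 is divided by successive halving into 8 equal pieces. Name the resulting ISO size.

B10

8 = 2^3, so 3 halving steps.
B7 → B8 → … → B10 after 3 steps.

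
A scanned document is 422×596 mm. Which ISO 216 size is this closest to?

Aspect ratio 596/422 ≈ 1.412 — close to the ISO √2 ≈ 1.414.
In the A-series (A0 area = 1 m²): A2 = 420 × 594 mm.
Off by 4 mm total — nearest standard size.

A2 (420 × 594 mm)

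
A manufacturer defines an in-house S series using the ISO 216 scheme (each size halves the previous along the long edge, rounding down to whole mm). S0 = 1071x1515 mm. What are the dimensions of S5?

S1 = 757 × 1071 mm (from S0 by 1 halving).
S2: ⌊1071/2⌋ × 757 = 535 × 757 mm
S3: ⌊757/2⌋ × 535 = 378 × 535 mm
S4: ⌊535/2⌋ × 378 = 267 × 378 mm
S5: ⌊378/2⌋ × 267 = 189 × 267 mm

189 × 267 mm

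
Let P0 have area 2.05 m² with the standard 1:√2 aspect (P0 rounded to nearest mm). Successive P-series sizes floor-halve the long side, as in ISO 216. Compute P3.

425 × 602 mm

Let P0's short side be w mm. w · w√2 = 2.05 m² = 2,050,000 mm², so w ≈ 1204.0 mm and w√2 ≈ 1702.7 mm → P0 = 1204 × 1703 mm.
P1: ⌊1703/2⌋ × 1204 = 851 × 1204 mm
P2: ⌊1204/2⌋ × 851 = 602 × 851 mm
P3: ⌊851/2⌋ × 602 = 425 × 602 mm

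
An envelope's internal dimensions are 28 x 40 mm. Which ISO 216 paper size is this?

Aspect ratio 40/28 ≈ 1.429 — close to the ISO √2 ≈ 1.414.
In the C-series (envelope sizes, between A and B): C10 = 28 × 40 mm.

C10 (28 × 40 mm)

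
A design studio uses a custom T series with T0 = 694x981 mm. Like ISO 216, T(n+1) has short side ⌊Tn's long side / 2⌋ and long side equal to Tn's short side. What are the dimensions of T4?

T1 = 490 × 694 mm (from T0 by 1 halving).
T2: ⌊694/2⌋ × 490 = 347 × 490 mm
T3: ⌊490/2⌋ × 347 = 245 × 347 mm
T4: ⌊347/2⌋ × 245 = 173 × 245 mm

173 × 245 mm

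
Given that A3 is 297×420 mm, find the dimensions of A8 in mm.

52 × 74 mm

A4: ⌊420/2⌋ × 297 = 210 × 297 mm
A5: ⌊297/2⌋ × 210 = 148 × 210 mm
A6: ⌊210/2⌋ × 148 = 105 × 148 mm
A7: ⌊148/2⌋ × 105 = 74 × 105 mm
A8: ⌊105/2⌋ × 74 = 52 × 74 mm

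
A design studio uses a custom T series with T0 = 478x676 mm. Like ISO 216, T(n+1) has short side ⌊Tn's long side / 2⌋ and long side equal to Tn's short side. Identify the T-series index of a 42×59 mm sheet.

T7

T0: 478 × 676 mm
T1: 338 × 478 mm
T2: 239 × 338 mm
T3: 169 × 239 mm
T4: 119 × 169 mm
T5: 84 × 119 mm
T6: 59 × 84 mm
T7: 42 × 59 mm
T8: 29 × 42 mm
→ matches T7.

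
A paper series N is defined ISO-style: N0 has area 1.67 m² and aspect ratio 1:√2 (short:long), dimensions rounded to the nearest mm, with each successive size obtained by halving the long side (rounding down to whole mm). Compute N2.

Let N0's short side be w mm. w · w√2 = 1.67 m² = 1,670,000 mm², so w ≈ 1086.7 mm and w√2 ≈ 1536.8 mm → N0 = 1087 × 1537 mm.
N1: ⌊1537/2⌋ × 1087 = 768 × 1087 mm
N2: ⌊1087/2⌋ × 768 = 543 × 768 mm

543 × 768 mm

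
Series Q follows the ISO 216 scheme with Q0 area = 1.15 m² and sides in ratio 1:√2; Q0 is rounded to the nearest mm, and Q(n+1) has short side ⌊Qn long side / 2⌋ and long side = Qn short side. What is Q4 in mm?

Let Q0's short side be w mm. w · w√2 = 1.15 m² = 1,150,000 mm², so w ≈ 901.8 mm and w√2 ≈ 1275.3 mm → Q0 = 902 × 1275 mm.
Q1: ⌊1275/2⌋ × 902 = 637 × 902 mm
Q2: ⌊902/2⌋ × 637 = 451 × 637 mm
Q3: ⌊637/2⌋ × 451 = 318 × 451 mm
Q4: ⌊451/2⌋ × 318 = 225 × 318 mm

225 × 318 mm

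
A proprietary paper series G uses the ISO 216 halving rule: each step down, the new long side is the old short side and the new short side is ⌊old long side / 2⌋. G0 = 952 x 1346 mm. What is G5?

G1: ⌊1346/2⌋ × 952 = 673 × 952 mm
G2: ⌊952/2⌋ × 673 = 476 × 673 mm
G3: ⌊673/2⌋ × 476 = 336 × 476 mm
G4: ⌊476/2⌋ × 336 = 238 × 336 mm
G5: ⌊336/2⌋ × 238 = 168 × 238 mm

168 × 238 mm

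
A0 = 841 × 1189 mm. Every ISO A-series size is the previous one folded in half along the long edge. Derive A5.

A1: ⌊1189/2⌋ × 841 = 594 × 841 mm
A2: ⌊841/2⌋ × 594 = 420 × 594 mm
A3: ⌊594/2⌋ × 420 = 297 × 420 mm
A4: ⌊420/2⌋ × 297 = 210 × 297 mm
A5: ⌊297/2⌋ × 210 = 148 × 210 mm

148 × 210 mm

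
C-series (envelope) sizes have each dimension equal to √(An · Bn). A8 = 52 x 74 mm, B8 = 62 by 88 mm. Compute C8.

Short side: √(52 · 62) = √3224 ≈ 56.8 → 57 mm
Long side: √(74 · 88) = √6512 ≈ 80.7 → 81 mm

57 × 81 mm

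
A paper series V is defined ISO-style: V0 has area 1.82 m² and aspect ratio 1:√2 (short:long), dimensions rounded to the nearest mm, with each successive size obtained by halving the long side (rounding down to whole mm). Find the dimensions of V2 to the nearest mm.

567 × 802 mm

Let V0's short side be w mm. w · w√2 = 1.82 m² = 1,820,000 mm², so w ≈ 1134.4 mm and w√2 ≈ 1604.3 mm → V0 = 1134 × 1604 mm.
V1: ⌊1604/2⌋ × 1134 = 802 × 1134 mm
V2: ⌊1134/2⌋ × 802 = 567 × 802 mm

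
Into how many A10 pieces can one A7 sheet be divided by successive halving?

Each ISO step halves the sheet: 1 × A7 → 2 × A8 → 4 × A9 → 8 × A10
From A7 to A10 is 3 halving steps: 2^3 = 8.

8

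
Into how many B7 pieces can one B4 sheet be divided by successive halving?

8

Each ISO step halves the sheet: 1 × B4 → 2 × B5 → 4 × B6 → 8 × B7
From B4 to B7 is 3 halving steps: 2^3 = 8.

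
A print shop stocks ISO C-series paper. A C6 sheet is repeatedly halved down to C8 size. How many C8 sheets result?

Each ISO step halves the sheet: 1 × C6 → 2 × C7 → 4 × C8
From C6 to C8 is 2 halving steps: 2^2 = 4.

4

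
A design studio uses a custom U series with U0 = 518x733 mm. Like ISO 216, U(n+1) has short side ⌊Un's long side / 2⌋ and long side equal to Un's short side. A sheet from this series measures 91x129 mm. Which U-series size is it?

U0: 518 × 733 mm
U1: 366 × 518 mm
U2: 259 × 366 mm
U3: 183 × 259 mm
U4: 129 × 183 mm
U5: 91 × 129 mm
U6: 64 × 91 mm
→ matches U5.

U5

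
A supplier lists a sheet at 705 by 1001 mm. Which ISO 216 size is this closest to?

B1 (707 × 1000 mm)

Aspect ratio 1001/705 ≈ 1.420 — close to the ISO √2 ≈ 1.414.
In the B-series (B0 = 1000 × 1414 mm): B1 = 707 × 1000 mm.
Off by 3 mm total — nearest standard size.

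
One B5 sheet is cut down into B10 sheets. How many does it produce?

32

B5 = 176 × 250 mm; B10 = 31 × 44 mm.
Each halving step doubles the count; 5 steps from B5 to B10.
2^5 = 32.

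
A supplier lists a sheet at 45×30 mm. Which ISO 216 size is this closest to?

B10 (31 × 44 mm)

Aspect ratio 45/30 ≈ 1.500 (ISO target is √2 ≈ 1.414).
In the B-series (B0 = 1000 × 1414 mm): B10 = 31 × 44 mm.
Off by 2 mm total — nearest standard size.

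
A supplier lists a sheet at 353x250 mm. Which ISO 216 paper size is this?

B4 (250 × 353 mm)

Aspect ratio 353/250 ≈ 1.412 — close to the ISO √2 ≈ 1.414.
In the B-series (B0 = 1000 × 1414 mm): B4 = 250 × 353 mm.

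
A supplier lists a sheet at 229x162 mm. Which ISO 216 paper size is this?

C5 (162 × 229 mm)

Aspect ratio 229/162 ≈ 1.414 — close to the ISO √2 ≈ 1.414.
In the C-series (envelope sizes, between A and B): C5 = 162 × 229 mm.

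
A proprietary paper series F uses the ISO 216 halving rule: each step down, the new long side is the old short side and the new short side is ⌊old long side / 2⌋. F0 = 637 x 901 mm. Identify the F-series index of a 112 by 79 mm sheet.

F0: 637 × 901 mm
F1: 450 × 637 mm
F2: 318 × 450 mm
F3: 225 × 318 mm
F4: 159 × 225 mm
F5: 112 × 159 mm
F6: 79 × 112 mm
F7: 56 × 79 mm
→ matches F6.

F6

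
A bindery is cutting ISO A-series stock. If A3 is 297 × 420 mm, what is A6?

105 × 148 mm

A4: ⌊420/2⌋ × 297 = 210 × 297 mm
A5: ⌊297/2⌋ × 210 = 148 × 210 mm
A6: ⌊210/2⌋ × 148 = 105 × 148 mm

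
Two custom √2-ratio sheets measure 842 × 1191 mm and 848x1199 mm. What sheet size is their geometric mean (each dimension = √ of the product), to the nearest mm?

Short side: √(842 · 848) = √714016 ≈ 845.0 → 845 mm
Long side: √(1191 · 1199) = √1428009 ≈ 1195.0 → 1195 mm

845 × 1195 mm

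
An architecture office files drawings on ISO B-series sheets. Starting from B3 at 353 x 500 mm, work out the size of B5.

B4: ⌊500/2⌋ × 353 = 250 × 353 mm
B5: ⌊353/2⌋ × 250 = 176 × 250 mm

176 × 250 mm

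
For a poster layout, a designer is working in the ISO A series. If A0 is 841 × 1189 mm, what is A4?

210 × 297 mm

A1: ⌊1189/2⌋ × 841 = 594 × 841 mm
A2: ⌊841/2⌋ × 594 = 420 × 594 mm
A3: ⌊594/2⌋ × 420 = 297 × 420 mm
A4: ⌊420/2⌋ × 297 = 210 × 297 mm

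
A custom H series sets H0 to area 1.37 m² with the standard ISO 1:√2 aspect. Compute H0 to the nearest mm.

984 × 1392 mm

Let the short side be w mm. Then w · w√2 = 1.37 m² = 1,370,000 mm².
w² = 1,370,000/√2, so w ≈ 984.2 mm; long side = w√2 ≈ 1391.9 mm.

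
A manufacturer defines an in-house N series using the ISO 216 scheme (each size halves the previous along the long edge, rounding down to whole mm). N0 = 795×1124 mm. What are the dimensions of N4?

N1: ⌊1124/2⌋ × 795 = 562 × 795 mm
N2: ⌊795/2⌋ × 562 = 397 × 562 mm
N3: ⌊562/2⌋ × 397 = 281 × 397 mm
N4: ⌊397/2⌋ × 281 = 198 × 281 mm

198 × 281 mm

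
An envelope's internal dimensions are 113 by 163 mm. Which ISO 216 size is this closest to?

C6 (114 × 162 mm)

Aspect ratio 163/113 ≈ 1.442 (ISO target is √2 ≈ 1.414).
In the C-series (envelope sizes, between A and B): C6 = 114 × 162 mm.
Off by 2 mm total — nearest standard size.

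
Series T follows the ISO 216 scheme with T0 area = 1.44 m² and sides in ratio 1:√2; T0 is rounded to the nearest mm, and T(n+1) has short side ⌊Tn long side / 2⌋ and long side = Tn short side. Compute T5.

Let T0's short side be w mm. w · w√2 = 1.44 m² = 1,440,000 mm², so w ≈ 1009.1 mm and w√2 ≈ 1427.0 mm → T0 = 1009 × 1427 mm.
T1: ⌊1427/2⌋ × 1009 = 713 × 1009 mm
T2: ⌊1009/2⌋ × 713 = 504 × 713 mm
T3: ⌊713/2⌋ × 504 = 356 × 504 mm
T4: ⌊504/2⌋ × 356 = 252 × 356 mm
T5: ⌊356/2⌋ × 252 = 178 × 252 mm

178 × 252 mm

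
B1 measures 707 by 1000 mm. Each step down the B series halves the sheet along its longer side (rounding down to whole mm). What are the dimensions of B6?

B2: ⌊1000/2⌋ × 707 = 500 × 707 mm
B3: ⌊707/2⌋ × 500 = 353 × 500 mm
B4: ⌊500/2⌋ × 353 = 250 × 353 mm
B5: ⌊353/2⌋ × 250 = 176 × 250 mm
B6: ⌊250/2⌋ × 176 = 125 × 176 mm

125 × 176 mm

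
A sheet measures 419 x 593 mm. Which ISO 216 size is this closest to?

Aspect ratio 593/419 ≈ 1.415 — close to the ISO √2 ≈ 1.414.
In the A-series (A0 area = 1 m²): A2 = 420 × 594 mm.
Off by 2 mm total — nearest standard size.

A2 (420 × 594 mm)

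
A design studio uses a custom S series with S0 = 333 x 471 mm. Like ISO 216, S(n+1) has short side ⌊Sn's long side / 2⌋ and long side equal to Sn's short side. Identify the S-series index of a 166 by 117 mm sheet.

S0: 333 × 471 mm
S1: 235 × 333 mm
S2: 166 × 235 mm
S3: 117 × 166 mm
S4: 83 × 117 mm
→ matches S3.

S3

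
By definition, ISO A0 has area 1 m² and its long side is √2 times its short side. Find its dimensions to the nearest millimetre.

Let the short side be w mm. Then the long side is w√2 and w · w√2 = 10⁶ mm².
w² = 10⁶/√2, so w = 1000 / 2^(1/4) ≈ 840.9 mm; long side = 1000 · 2^(1/4) ≈ 1189.2 mm.

841 × 1189 mm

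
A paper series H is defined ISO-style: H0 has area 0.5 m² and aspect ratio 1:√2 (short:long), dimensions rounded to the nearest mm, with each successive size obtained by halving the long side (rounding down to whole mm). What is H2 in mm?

297 × 420 mm

Let H0's short side be w mm. w · w√2 = 0.5 m² = 500,000 mm², so w ≈ 594.6 mm and w√2 ≈ 840.9 mm → H0 = 595 × 841 mm.
H1: ⌊841/2⌋ × 595 = 420 × 595 mm
H2: ⌊595/2⌋ × 420 = 297 × 420 mm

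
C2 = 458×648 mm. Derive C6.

C3: ⌊648/2⌋ × 458 = 324 × 458 mm
C4: ⌊458/2⌋ × 324 = 229 × 324 mm
C5: ⌊324/2⌋ × 229 = 162 × 229 mm
C6: ⌊229/2⌋ × 162 = 114 × 162 mm

114 × 162 mm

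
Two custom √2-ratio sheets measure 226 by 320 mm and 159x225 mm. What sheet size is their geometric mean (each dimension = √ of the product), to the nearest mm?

190 × 268 mm

Short side: √(226 · 159) = √35934 ≈ 189.6 → 190 mm
Long side: √(320 · 225) = √72000 ≈ 268.3 → 268 mm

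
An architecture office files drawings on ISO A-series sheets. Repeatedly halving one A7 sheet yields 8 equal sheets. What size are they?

A10

8 = 2^3, so 3 halving steps.
A7 → A8 → … → A10 after 3 steps.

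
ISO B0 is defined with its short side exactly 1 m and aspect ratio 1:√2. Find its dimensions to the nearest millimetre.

Short side = 1000 mm; long side = 1000√2 ≈ 1414.2 mm.

1000 × 1414 mm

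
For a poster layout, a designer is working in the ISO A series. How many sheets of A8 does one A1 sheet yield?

128

Each ISO step halves the sheet: 1 × A1 → 2 × A2 → 4 × A3 → 8 × A4 → …
From A1 to A8 is 7 halving steps: 2^7 = 128.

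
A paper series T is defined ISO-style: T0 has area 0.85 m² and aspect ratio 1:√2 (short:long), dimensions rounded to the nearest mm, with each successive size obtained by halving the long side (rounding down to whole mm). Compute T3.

274 × 387 mm

Let T0's short side be w mm. w · w√2 = 0.85 m² = 850,000 mm², so w ≈ 775.3 mm and w√2 ≈ 1096.4 mm → T0 = 775 × 1096 mm.
T1: ⌊1096/2⌋ × 775 = 548 × 775 mm
T2: ⌊775/2⌋ × 548 = 387 × 548 mm
T3: ⌊548/2⌋ × 387 = 274 × 387 mm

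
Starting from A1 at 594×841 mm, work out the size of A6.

105 × 148 mm

A2: ⌊841/2⌋ × 594 = 420 × 594 mm
A3: ⌊594/2⌋ × 420 = 297 × 420 mm
A4: ⌊420/2⌋ × 297 = 210 × 297 mm
A5: ⌊297/2⌋ × 210 = 148 × 210 mm
A6: ⌊210/2⌋ × 148 = 105 × 148 mm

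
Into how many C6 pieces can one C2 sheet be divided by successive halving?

Each ISO step halves the sheet: 1 × C2 → 2 × C3 → 4 × C4 → 8 × C5 → …
From C2 to C6 is 4 halving steps: 2^4 = 16.

16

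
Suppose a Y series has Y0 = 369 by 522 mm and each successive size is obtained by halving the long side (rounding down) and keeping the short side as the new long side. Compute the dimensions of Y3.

130 × 184 mm

Y1: ⌊522/2⌋ × 369 = 261 × 369 mm
Y2: ⌊369/2⌋ × 261 = 184 × 261 mm
Y3: ⌊261/2⌋ × 184 = 130 × 184 mm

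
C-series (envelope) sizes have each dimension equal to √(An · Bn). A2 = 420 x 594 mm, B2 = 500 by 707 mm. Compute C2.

Short side: √(420 · 500) = √210000 ≈ 458.3 → 458 mm
Long side: √(594 · 707) = √419958 ≈ 648.0 → 648 mm

458 × 648 mm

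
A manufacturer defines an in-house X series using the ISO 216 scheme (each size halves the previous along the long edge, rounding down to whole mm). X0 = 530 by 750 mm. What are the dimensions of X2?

X1: ⌊750/2⌋ × 530 = 375 × 530 mm
X2: ⌊530/2⌋ × 375 = 265 × 375 mm

265 × 375 mm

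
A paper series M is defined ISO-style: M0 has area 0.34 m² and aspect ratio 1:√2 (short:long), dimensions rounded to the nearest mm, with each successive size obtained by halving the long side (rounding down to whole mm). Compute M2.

Let M0's short side be w mm. w · w√2 = 0.34 m² = 340,000 mm², so w ≈ 490.3 mm and w√2 ≈ 693.4 mm → M0 = 490 × 693 mm.
M1: ⌊693/2⌋ × 490 = 346 × 490 mm
M2: ⌊490/2⌋ × 346 = 245 × 346 mm

245 × 346 mm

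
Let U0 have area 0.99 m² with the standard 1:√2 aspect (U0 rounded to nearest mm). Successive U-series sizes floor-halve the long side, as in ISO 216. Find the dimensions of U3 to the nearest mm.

Let U0's short side be w mm. w · w√2 = 0.99 m² = 990,000 mm², so w ≈ 836.7 mm and w√2 ≈ 1183.2 mm → U0 = 837 × 1183 mm.
U1: ⌊1183/2⌋ × 837 = 591 × 837 mm
U2: ⌊837/2⌋ × 591 = 418 × 591 mm
U3: ⌊591/2⌋ × 418 = 295 × 418 mm

295 × 418 mm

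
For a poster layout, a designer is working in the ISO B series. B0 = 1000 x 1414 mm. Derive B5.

176 × 250 mm

B1: ⌊1414/2⌋ × 1000 = 707 × 1000 mm
B2: ⌊1000/2⌋ × 707 = 500 × 707 mm
B3: ⌊707/2⌋ × 500 = 353 × 500 mm
B4: ⌊500/2⌋ × 353 = 250 × 353 mm
B5: ⌊353/2⌋ × 250 = 176 × 250 mm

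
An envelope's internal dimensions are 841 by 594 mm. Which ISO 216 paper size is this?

A1 (594 × 841 mm)

Aspect ratio 841/594 ≈ 1.416 — close to the ISO √2 ≈ 1.414.
In the A-series (A0 area = 1 m²): A1 = 594 × 841 mm.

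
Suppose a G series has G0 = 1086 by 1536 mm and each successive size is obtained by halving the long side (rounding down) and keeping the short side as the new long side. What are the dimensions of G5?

G1: ⌊1536/2⌋ × 1086 = 768 × 1086 mm
G2: ⌊1086/2⌋ × 768 = 543 × 768 mm
G3: ⌊768/2⌋ × 543 = 384 × 543 mm
G4: ⌊543/2⌋ × 384 = 271 × 384 mm
G5: ⌊384/2⌋ × 271 = 192 × 271 mm

192 × 271 mm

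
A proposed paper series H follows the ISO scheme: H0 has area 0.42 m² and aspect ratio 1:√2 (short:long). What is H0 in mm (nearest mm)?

Let the short side be w mm. Then w · w√2 = 0.42 m² = 420,000 mm².
w² = 420,000/√2, so w ≈ 545.0 mm; long side = w√2 ≈ 770.7 mm.

545 × 771 mm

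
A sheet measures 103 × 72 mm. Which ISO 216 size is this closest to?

A7 (74 × 105 mm)

Aspect ratio 103/72 ≈ 1.431 (ISO target is √2 ≈ 1.414).
In the A-series (A0 area = 1 m²): A7 = 74 × 105 mm.
Off by 4 mm total — nearest standard size.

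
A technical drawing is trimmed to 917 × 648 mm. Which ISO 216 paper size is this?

Aspect ratio 917/648 ≈ 1.415 — close to the ISO √2 ≈ 1.414.
In the C-series (envelope sizes, between A and B): C1 = 648 × 917 mm.

C1 (648 × 917 mm)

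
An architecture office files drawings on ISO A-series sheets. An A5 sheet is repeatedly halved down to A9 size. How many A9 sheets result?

Each ISO step halves the sheet: 1 × A5 → 2 × A6 → 4 × A7 → 8 × A8 → …
From A5 to A9 is 4 halving steps: 2^4 = 16.

16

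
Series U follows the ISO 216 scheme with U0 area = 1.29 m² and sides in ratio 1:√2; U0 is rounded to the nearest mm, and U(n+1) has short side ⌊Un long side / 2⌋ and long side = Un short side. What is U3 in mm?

Let U0's short side be w mm. w · w√2 = 1.29 m² = 1,290,000 mm², so w ≈ 955.1 mm and w√2 ≈ 1350.7 mm → U0 = 955 × 1351 mm.
U1: ⌊1351/2⌋ × 955 = 675 × 955 mm
U2: ⌊955/2⌋ × 675 = 477 × 675 mm
U3: ⌊675/2⌋ × 477 = 337 × 477 mm

337 × 477 mm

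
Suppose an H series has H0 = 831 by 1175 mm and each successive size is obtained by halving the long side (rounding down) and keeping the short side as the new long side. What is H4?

H1 = 587 × 831 mm (from H0 by 1 halving).
H2: ⌊831/2⌋ × 587 = 415 × 587 mm
H3: ⌊587/2⌋ × 415 = 293 × 415 mm
H4: ⌊415/2⌋ × 293 = 207 × 293 mm

207 × 293 mm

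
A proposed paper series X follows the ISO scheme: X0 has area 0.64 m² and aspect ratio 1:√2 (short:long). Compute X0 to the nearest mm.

Let the short side be w mm. Then w · w√2 = 0.64 m² = 640,000 mm².
w² = 640,000/√2, so w ≈ 672.7 mm; long side = w√2 ≈ 951.4 mm.

673 × 951 mm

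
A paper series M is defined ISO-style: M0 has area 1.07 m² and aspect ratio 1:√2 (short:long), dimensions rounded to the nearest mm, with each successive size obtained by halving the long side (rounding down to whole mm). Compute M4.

217 × 307 mm

Let M0's short side be w mm. w · w√2 = 1.07 m² = 1,070,000 mm², so w ≈ 869.8 mm and w√2 ≈ 1230.1 mm → M0 = 870 × 1230 mm.
M1: ⌊1230/2⌋ × 870 = 615 × 870 mm
M2: ⌊870/2⌋ × 615 = 435 × 615 mm
M3: ⌊615/2⌋ × 435 = 307 × 435 mm
M4: ⌊435/2⌋ × 307 = 217 × 307 mm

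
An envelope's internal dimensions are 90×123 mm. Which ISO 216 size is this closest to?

Aspect ratio 123/90 ≈ 1.367 (ISO target is √2 ≈ 1.414).
In the B-series (B0 = 1000 × 1414 mm): B7 = 88 × 125 mm.
Off by 4 mm total — nearest standard size.

B7 (88 × 125 mm)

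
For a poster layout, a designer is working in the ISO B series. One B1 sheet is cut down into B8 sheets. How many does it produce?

128

B1 = 707 × 1000 mm; B8 = 62 × 88 mm.
Each halving step doubles the count; 7 steps from B1 to B8.
2^7 = 128.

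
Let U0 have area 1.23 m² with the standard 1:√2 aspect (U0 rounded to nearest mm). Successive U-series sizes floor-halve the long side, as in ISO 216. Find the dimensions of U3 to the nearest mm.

Let U0's short side be w mm. w · w√2 = 1.23 m² = 1,230,000 mm², so w ≈ 932.6 mm and w√2 ≈ 1318.9 mm → U0 = 933 × 1319 mm.
U1: ⌊1319/2⌋ × 933 = 659 × 933 mm
U2: ⌊933/2⌋ × 659 = 466 × 659 mm
U3: ⌊659/2⌋ × 466 = 329 × 466 mm

329 × 466 mm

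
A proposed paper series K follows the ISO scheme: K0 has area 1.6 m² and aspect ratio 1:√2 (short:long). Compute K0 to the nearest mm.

Let the short side be w mm. Then w · w√2 = 1.6 m² = 1,600,000 mm².
w² = 1,600,000/√2, so w ≈ 1063.7 mm; long side = w√2 ≈ 1504.2 mm.

1064 × 1504 mm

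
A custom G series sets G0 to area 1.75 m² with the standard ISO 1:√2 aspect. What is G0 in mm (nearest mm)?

1112 × 1573 mm

Let the short side be w mm. Then w · w√2 = 1.75 m² = 1,750,000 mm².
w² = 1,750,000/√2, so w ≈ 1112.4 mm; long side = w√2 ≈ 1573.2 mm.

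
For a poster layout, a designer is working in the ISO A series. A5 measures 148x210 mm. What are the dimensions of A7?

A6: ⌊210/2⌋ × 148 = 105 × 148 mm
A7: ⌊148/2⌋ × 105 = 74 × 105 mm

74 × 105 mm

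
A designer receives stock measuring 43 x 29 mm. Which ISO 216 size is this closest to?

B10 (31 × 44 mm)

Aspect ratio 43/29 ≈ 1.483 (ISO target is √2 ≈ 1.414).
In the B-series (B0 = 1000 × 1414 mm): B10 = 31 × 44 mm.
Off by 3 mm total — nearest standard size.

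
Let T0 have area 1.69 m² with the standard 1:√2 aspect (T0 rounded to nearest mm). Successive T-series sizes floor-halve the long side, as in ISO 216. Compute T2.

Let T0's short side be w mm. w · w√2 = 1.69 m² = 1,690,000 mm², so w ≈ 1093.2 mm and w√2 ≈ 1546.0 mm → T0 = 1093 × 1546 mm.
T1: ⌊1546/2⌋ × 1093 = 773 × 1093 mm
T2: ⌊1093/2⌋ × 773 = 546 × 773 mm

546 × 773 mm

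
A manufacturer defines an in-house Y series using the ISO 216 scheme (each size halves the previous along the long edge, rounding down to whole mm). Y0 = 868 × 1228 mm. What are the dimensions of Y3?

307 × 434 mm

Y1: ⌊1228/2⌋ × 868 = 614 × 868 mm
Y2: ⌊868/2⌋ × 614 = 434 × 614 mm
Y3: ⌊614/2⌋ × 434 = 307 × 434 mm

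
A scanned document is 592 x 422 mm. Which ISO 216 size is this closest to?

Aspect ratio 592/422 ≈ 1.403 — close to the ISO √2 ≈ 1.414.
In the A-series (A0 area = 1 m²): A2 = 420 × 594 mm.
Off by 4 mm total — nearest standard size.

A2 (420 × 594 mm)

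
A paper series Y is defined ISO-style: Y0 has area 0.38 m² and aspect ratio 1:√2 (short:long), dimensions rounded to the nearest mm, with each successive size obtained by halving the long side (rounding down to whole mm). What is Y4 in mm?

129 × 183 mm

Let Y0's short side be w mm. w · w√2 = 0.38 m² = 380,000 mm², so w ≈ 518.4 mm and w√2 ≈ 733.1 mm → Y0 = 518 × 733 mm.
Y1: ⌊733/2⌋ × 518 = 366 × 518 mm
Y2: ⌊518/2⌋ × 366 = 259 × 366 mm
Y3: ⌊366/2⌋ × 259 = 183 × 259 mm
Y4: ⌊259/2⌋ × 183 = 129 × 183 mm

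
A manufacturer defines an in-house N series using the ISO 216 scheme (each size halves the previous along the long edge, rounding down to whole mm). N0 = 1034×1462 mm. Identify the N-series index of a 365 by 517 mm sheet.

N3

N0: 1034 × 1462 mm
N1: 731 × 1034 mm
N2: 517 × 731 mm
N3: 365 × 517 mm
N4: 258 × 365 mm
→ matches N3.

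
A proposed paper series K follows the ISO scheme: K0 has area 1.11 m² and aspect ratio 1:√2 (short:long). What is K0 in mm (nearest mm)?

886 × 1253 mm

Let the short side be w mm. Then w · w√2 = 1.11 m² = 1,110,000 mm².
w² = 1,110,000/√2, so w ≈ 885.9 mm; long side = w√2 ≈ 1252.9 mm.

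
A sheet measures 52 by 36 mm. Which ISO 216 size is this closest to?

A9 (37 × 52 mm)

Aspect ratio 52/36 ≈ 1.444 (ISO target is √2 ≈ 1.414).
In the A-series (A0 area = 1 m²): A9 = 37 × 52 mm.
Off by 1 mm total — nearest standard size.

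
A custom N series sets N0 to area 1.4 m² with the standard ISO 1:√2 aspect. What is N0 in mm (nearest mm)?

Let the short side be w mm. Then w · w√2 = 1.4 m² = 1,400,000 mm².
w² = 1,400,000/√2, so w ≈ 995.0 mm; long side = w√2 ≈ 1407.1 mm.

995 × 1407 mm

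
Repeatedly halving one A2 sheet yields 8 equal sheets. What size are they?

8 = 2^3, so 3 halving steps.
A2 → A3 → … → A5 after 3 steps.

A5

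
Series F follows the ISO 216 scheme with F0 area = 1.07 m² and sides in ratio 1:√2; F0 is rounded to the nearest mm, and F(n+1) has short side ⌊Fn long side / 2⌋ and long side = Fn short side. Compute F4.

Let F0's short side be w mm. w · w√2 = 1.07 m² = 1,070,000 mm², so w ≈ 869.8 mm and w√2 ≈ 1230.1 mm → F0 = 870 × 1230 mm.
F1: ⌊1230/2⌋ × 870 = 615 × 870 mm
F2: ⌊870/2⌋ × 615 = 435 × 615 mm
F3: ⌊615/2⌋ × 435 = 307 × 435 mm
F4: ⌊435/2⌋ × 307 = 217 × 307 mm

217 × 307 mm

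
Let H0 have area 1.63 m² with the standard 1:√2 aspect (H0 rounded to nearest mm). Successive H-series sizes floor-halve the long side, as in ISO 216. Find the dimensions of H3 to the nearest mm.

379 × 537 mm

Let H0's short side be w mm. w · w√2 = 1.63 m² = 1,630,000 mm², so w ≈ 1073.6 mm and w√2 ≈ 1518.3 mm → H0 = 1074 × 1518 mm.
H1: ⌊1518/2⌋ × 1074 = 759 × 1074 mm
H2: ⌊1074/2⌋ × 759 = 537 × 759 mm
H3: ⌊759/2⌋ × 537 = 379 × 537 mm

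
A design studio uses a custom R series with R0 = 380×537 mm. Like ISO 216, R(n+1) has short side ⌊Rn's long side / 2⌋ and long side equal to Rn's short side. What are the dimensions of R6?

47 × 67 mm

R1: ⌊537/2⌋ × 380 = 268 × 380 mm
R2: ⌊380/2⌋ × 268 = 190 × 268 mm
R3: ⌊268/2⌋ × 190 = 134 × 190 mm
R4: ⌊190/2⌋ × 134 = 95 × 134 mm
R5: ⌊134/2⌋ × 95 = 67 × 95 mm
R6: ⌊95/2⌋ × 67 = 47 × 67 mm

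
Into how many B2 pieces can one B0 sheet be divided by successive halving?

4

Each ISO step halves the sheet: 1 × B0 → 2 × B1 → 4 × B2
From B0 to B2 is 2 halving steps: 2^2 = 4.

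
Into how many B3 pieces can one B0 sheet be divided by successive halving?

8

Each ISO step halves the sheet: 1 × B0 → 2 × B1 → 4 × B2 → 8 × B3
From B0 to B3 is 3 halving steps: 2^3 = 8.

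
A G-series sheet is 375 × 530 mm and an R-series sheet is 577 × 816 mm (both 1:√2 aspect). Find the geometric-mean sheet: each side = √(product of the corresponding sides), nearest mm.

465 × 658 mm

Short side: √(375 · 577) = √216375 ≈ 465.2 → 465 mm
Long side: √(530 · 816) = √432480 ≈ 657.6 → 658 mm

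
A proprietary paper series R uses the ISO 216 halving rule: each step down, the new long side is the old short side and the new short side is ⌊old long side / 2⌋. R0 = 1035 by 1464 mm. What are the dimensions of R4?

R1: ⌊1464/2⌋ × 1035 = 732 × 1035 mm
R2: ⌊1035/2⌋ × 732 = 517 × 732 mm
R3: ⌊732/2⌋ × 517 = 366 × 517 mm
R4: ⌊517/2⌋ × 366 = 258 × 366 mm

258 × 366 mm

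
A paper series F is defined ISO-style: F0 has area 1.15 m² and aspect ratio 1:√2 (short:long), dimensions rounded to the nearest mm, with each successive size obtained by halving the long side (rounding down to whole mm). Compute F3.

318 × 451 mm

Let F0's short side be w mm. w · w√2 = 1.15 m² = 1,150,000 mm², so w ≈ 901.8 mm and w√2 ≈ 1275.3 mm → F0 = 902 × 1275 mm.
F1: ⌊1275/2⌋ × 902 = 637 × 902 mm
F2: ⌊902/2⌋ × 637 = 451 × 637 mm
F3: ⌊637/2⌋ × 451 = 318 × 451 mm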